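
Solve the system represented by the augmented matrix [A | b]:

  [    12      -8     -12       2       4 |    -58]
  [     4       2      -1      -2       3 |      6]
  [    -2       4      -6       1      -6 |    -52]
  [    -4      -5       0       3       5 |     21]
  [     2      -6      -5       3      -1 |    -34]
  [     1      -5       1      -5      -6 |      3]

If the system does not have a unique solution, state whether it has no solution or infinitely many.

no solution

Row-reduce:
R1 ← R1 / (12).
R2 ← R2 − 4·R1.
R3 ← R3 + 2·R1.
R4 ← R4 + 4·R1.
R5 ← R5 − 2·R1.
R6 ← R6 − 1·R1.
R2 ← R2 / (14/3).
R1 ← R1 + 2/3·R2.
R3 ← R3 − 8/3·R2.
R4 ← R4 + 23/3·R2.
R5 ← R5 + 14/3·R2.
R6 ← R6 + 13/3·R2.
R3 ← R3 / (-68/7).
R1 ← R1 + 4/7·R3.
R2 ← R2 − 9/14·R3.
R4 ← R4 − 13/14·R3.
R6 ← R6 − 67/14·R3.
R4 ← R4 / (-15/34).
R1 ← R1 + 13/34·R4.
R2 ← R2 + 13/34·R4.
R3 ← R3 + 5/17·R4.
R6 ← R6 + 106/17·R4.
Swap R5 and R6.
R5 ← R5 / (-638/5).
R1 ← R1 + 32/5·R5.
R2 ← R2 + 37/5·R5.
R3 ← R3 + 5·R5.
R4 ← R4 + 96/5·R5.
Row 6 reduces to 0 = 1, a contradiction. The system is inconsistent.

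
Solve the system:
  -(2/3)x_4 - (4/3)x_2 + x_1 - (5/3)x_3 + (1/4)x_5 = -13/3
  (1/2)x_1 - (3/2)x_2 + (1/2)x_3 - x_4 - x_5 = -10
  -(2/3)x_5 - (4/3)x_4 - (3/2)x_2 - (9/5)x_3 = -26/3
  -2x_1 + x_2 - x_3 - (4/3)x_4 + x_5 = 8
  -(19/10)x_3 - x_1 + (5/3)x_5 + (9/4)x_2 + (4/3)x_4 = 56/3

no solution

Row-reduce:
R2 ← R2 − 1/2·R1.
R4 ← R4 + 2·R1.
R5 ← R5 + 1·R1.
R2 ← R2 / (-5/6).
R1 ← R1 + 4/3·R2.
R3 ← R3 + 3/2·R2.
R4 ← R4 + 5/3·R2.
R5 ← R5 − 11/12·R2.
R3 ← R3 / (-21/5).
R1 ← R1 + 19/5·R3.
R2 ← R2 + 8/5·R3.
R4 ← R4 + 7·R3.
R5 ← R5 + 21/10·R3.
R4 ← R4 / (-10/9).
R1 ← R1 − 164/315·R4.
R2 ← R2 − 268/315·R4.
R3 ← R3 − 2/63·R4.
Row 5 reduces to 0 = 3, a contradiction. The system is inconsistent.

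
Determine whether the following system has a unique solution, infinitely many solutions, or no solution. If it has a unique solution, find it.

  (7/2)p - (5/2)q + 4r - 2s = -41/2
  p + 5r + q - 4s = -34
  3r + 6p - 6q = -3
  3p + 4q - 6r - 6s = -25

no solution

Row-reduce:
R1 ← R1 / (7/2).
R2 ← R2 − 1·R1.
R3 ← R3 − 6·R1.
R4 ← R4 − 3·R1.
R2 ← R2 / (12/7).
R1 ← R1 + 5/7·R2.
R3 ← R3 + 12/7·R2.
R4 ← R4 − 43/7·R2.
Swap R3 and R4.
R3 ← R3 / (-93/4).
R1 ← R1 − 11/4·R3.
R2 ← R2 − 9/4·R3.
Row 4 reduces to 0 = 4, a contradiction. The system is inconsistent.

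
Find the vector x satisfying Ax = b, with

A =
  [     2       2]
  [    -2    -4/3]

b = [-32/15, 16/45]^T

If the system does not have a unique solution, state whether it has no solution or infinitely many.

Row-reduce the augmented matrix:
R1 ← R1 / (2).
R2 ← R2 + 2·R1.
R2 ← R2 / (2/3).
R1 ← R1 − 1·R2.
Reading off the reduced rows gives x_1 = 8/5, x_2 = -8/3.

x_1 = 8/5, x_2 = -8/3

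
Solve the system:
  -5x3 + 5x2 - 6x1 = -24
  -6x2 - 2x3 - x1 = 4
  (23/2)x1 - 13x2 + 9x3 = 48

no solution

Row-reduce:
R1 ← R1 / (-6).
R2 ← R2 + 1·R1.
R3 ← R3 − 23/2·R1.
R2 ← R2 / (-41/6).
R1 ← R1 + 5/6·R2.
R3 ← R3 + 41/12·R2.
Row 3 reduces to 0 = -2, a contradiction. The system is inconsistent.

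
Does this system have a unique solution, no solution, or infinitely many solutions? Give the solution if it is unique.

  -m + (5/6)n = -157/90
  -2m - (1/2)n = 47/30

m = -1/5, n = -7/3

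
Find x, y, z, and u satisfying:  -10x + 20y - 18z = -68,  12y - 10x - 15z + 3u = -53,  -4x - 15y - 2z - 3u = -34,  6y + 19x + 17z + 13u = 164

Row-reduce the augmented matrix:
R1 ← R1 / (-10).
R2 ← R2 + 10·R1.
R3 ← R3 + 4·R1.
R4 ← R4 − 19·R1.
R2 ← R2 / (-8).
R1 ← R1 + 2·R2.
R3 ← R3 + 23·R2.
R4 ← R4 − 44·R2.
R3 ← R3 / (-137/40).
R1 ← R1 − 21/20·R3.
R2 ← R2 + 3/8·R3.
R4 ← R4 + 7/10·R3.
R4 ← R4 / (4367/137).
R1 ← R1 + 591/137·R4.
R2 ← R2 − 123/137·R4.
R3 ← R3 − 465/137·R4.
Reading off the reduced rows gives x = 5, y = 0, z = 1, u = 4.

x = 5, y = 0, z = 1, u = 4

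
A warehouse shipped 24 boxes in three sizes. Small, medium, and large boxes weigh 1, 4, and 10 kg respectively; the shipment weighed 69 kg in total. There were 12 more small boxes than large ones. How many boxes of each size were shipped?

small boxes: 15, medium boxes: 6, large boxes: 3

Let s = small boxes, m = medium boxes, l = large boxes.
  s + m + l = 24
  s + 4m + 10l = 69
  s - l = 12
Row-reduce the augmented matrix:
R2 ← R2 − 1·R1.
R3 ← R3 − 1·R1.
R2 ← R2 / (3).
R1 ← R1 − 1·R2.
R3 ← R3 + 1·R2.
R1 ← R1 + 2·R3.
R2 ← R2 − 3·R3.
Reading off the reduced rows gives s = 15, m = 6, l = 3.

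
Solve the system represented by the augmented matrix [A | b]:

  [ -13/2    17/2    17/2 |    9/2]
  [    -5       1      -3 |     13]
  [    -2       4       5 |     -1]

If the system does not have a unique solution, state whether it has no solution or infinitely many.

infinitely many solutions

Row-reduce:
R1 ← R1 / (-13/2).
R2 ← R2 + 5·R1.
R3 ← R3 + 2·R1.
R2 ← R2 / (-72/13).
R1 ← R1 + 17/13·R2.
R3 ← R3 − 18/13·R2.
Rank is 2 with 3 unknowns, leaving x_3 free.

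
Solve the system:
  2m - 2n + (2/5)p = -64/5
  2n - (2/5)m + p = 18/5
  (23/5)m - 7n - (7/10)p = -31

infinitely many solutions

Row-reduce:
R1 ← R1 / (2).
R2 ← R2 + 2/5·R1.
R3 ← R3 − 23/5·R1.
R2 ← R2 / (8/5).
R1 ← R1 + 1·R2.
R3 ← R3 + 12/5·R2.
Rank is 2 with 3 unknowns, leaving p free.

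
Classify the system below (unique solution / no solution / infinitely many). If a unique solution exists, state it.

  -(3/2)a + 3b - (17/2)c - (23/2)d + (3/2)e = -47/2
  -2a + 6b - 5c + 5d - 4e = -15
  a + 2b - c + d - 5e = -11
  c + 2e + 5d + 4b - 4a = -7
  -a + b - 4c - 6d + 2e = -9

Row-reduce:
R1 ← R1 / (-3/2).
R2 ← R2 + 2·R1.
R3 ← R3 − 1·R1.
R4 ← R4 + 4·R1.
R5 ← R5 + 1·R1.
R2 ← R2 / (2).
R1 ← R1 + 2·R2.
R3 ← R3 − 4·R2.
R4 ← R4 + 4·R2.
R5 ← R5 + 1·R2.
R3 ← R3 / (-58/3).
R1 ← R1 − 12·R3.
R2 ← R2 − 19/6·R3.
R4 ← R4 − 109/3·R3.
R5 ← R5 − 29/6·R3.
R4 ← R4 / (-366/29).
R1 ← R1 + 40/29·R4.
R2 ← R2 − 70/29·R4.
R3 ← R3 − 71/29·R4.
Rank is 4 with 5 unknowns, leaving e free.

infinitely many solutions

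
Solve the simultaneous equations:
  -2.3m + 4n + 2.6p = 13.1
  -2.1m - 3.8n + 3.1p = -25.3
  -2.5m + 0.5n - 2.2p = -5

Row-reduce the augmented matrix:
R1 ← R1 / (-23/10).
R2 ← R2 + 21/10·R1.
R3 ← R3 + 5/2·R1.
R2 ← R2 / (-857/115).
R1 ← R1 + 40/23·R2.
R3 ← R3 + 177/46·R2.
R3 ← R3 / (-92573/17140).
R1 ← R1 + 1114/857·R3.
R2 ← R2 + 167/1714·R3.
Reading off the reduced rows gives m = 3, n = 5, p = 0.

m = 3, n = 5, p = 0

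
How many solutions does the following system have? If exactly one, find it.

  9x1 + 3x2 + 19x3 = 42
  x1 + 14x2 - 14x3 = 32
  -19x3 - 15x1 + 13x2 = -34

Row-reduce the augmented matrix:
R1 ← R1 / (9).
R2 ← R2 − 1·R1.
R3 ← R3 + 15·R1.
R2 ← R2 / (41/3).
R1 ← R1 − 1/3·R2.
R3 ← R3 − 18·R2.
R3 ← R3 / (4168/123).
R1 ← R1 − 308/123·R3.
R2 ← R2 + 145/123·R3.
Reading off the reduced rows gives x1 = 4, x2 = 2, x3 = 0.

x1 = 4, x2 = 2, x3 = 0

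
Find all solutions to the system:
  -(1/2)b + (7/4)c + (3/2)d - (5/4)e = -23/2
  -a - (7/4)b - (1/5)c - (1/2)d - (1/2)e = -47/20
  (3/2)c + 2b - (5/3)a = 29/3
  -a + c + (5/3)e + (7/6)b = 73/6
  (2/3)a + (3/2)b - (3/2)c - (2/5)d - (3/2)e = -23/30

Row-reduce the augmented matrix:
Swap R1 and R2.
R1 ← R1 / (-1).
R3 ← R3 + 5/3·R1.
R4 ← R4 + 1·R1.
R5 ← R5 − 2/3·R1.
R2 ← R2 / (-1/2).
R1 ← R1 − 7/4·R2.
R3 ← R3 − 59/12·R2.
R4 ← R4 − 35/12·R2.
R5 ← R5 − 1/3·R2.
R3 ← R3 / (457/24).
R1 ← R1 − 253/40·R3.
R2 ← R2 + 7/2·R3.
R4 ← R4 − 1369/120·R3.
R5 ← R5 + 7/15·R3.
R4 ← R4 / (-592/6855).
R1 ← R1 − 1311/2285·R4.
R2 ← R2 + 62/457·R4.
R3 ← R3 − 374/457·R4.
R5 ← R5 − 1482/2285·R4.
R5 ← R5 / (5991/592).
R1 ← R1 − 13605/1184·R5.
R2 ← R2 + 1385/592·R5.
R3 ← R3 − 9405/592·R5.
R4 ← R4 + 23855/1184·R5.
Reading off the reduced rows gives a = -4, b = 3, c = -2, d = -1, e = 4.

a = -4, b = 3, c = -2, d = -1, e = 4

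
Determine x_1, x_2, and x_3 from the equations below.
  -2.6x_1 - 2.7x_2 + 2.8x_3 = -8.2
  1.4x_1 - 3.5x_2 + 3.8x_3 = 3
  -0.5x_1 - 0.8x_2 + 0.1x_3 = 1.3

x_1 = 3, x_2 = -4, x_3 = -4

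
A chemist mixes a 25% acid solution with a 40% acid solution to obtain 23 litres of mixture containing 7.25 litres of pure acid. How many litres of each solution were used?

Let a = litres of solution A, b = litres of solution B.
  a + b = 23
  (1/4)a + (2/5)b = 29/4
Row-reduce the augmented matrix:
R2 ← R2 − 1/4·R1.
R2 ← R2 / (3/20).
R1 ← R1 − 1·R2.
Reading off the reduced rows gives a = 13, b = 10.

litres of solution A: 13, litres of solution B: 10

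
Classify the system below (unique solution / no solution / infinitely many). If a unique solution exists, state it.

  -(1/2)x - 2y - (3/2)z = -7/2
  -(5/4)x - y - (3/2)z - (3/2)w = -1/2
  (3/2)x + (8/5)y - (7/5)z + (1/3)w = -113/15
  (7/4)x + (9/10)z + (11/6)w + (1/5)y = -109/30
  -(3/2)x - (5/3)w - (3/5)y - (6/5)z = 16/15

no solution

Row-reduce:
R1 ← R1 / (-1/2).
R2 ← R2 + 5/4·R1.
R3 ← R3 − 3/2·R1.
R4 ← R4 − 7/4·R1.
R5 ← R5 + 3/2·R1.
R2 ← R2 / (4).
R1 ← R1 − 4·R2.
R3 ← R3 + 22/5·R2.
R4 ← R4 + 34/5·R2.
R5 ← R5 − 27/5·R2.
R3 ← R3 / (-137/40).
R1 ← R1 − 3/4·R3.
R2 ← R2 − 9/16·R3.
R4 ← R4 + 21/40·R3.
R5 ← R5 − 21/80·R3.
R4 ← R4 / (-1058/2055).
R1 ← R1 − 166/137·R4.
R2 ← R2 + 81/137·R4.
R3 ← R3 − 158/411·R4.
R5 ← R5 − 529/2055·R4.
Row 5 reduces to 0 = -1/2, a contradiction. The system is inconsistent.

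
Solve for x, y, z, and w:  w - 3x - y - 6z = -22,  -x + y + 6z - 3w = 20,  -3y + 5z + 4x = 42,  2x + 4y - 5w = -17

Row-reduce the augmented matrix:
R1 ← R1 / (-3).
R2 ← R2 + 1·R1.
R3 ← R3 − 4·R1.
R4 ← R4 − 2·R1.
R2 ← R2 / (4/3).
R1 ← R1 − 1/3·R2.
R3 ← R3 + 13/3·R2.
R4 ← R4 − 10/3·R2.
R3 ← R3 / (23).
R2 ← R2 − 6·R3.
R4 ← R4 + 24·R3.
R4 ← R4 / (-136/23).
R1 ← R1 − 1/2·R4.
R2 ← R2 + 1/46·R4.
R3 ← R3 + 19/46·R4.
Reading off the reduced rows gives x = 1, y = -6, z = 4, w = -1.

x = 1, y = -6, z = 4, w = -1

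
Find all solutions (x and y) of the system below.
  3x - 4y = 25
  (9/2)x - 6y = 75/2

Row-reduce:
R1 ← R1 / (3).
R2 ← R2 − 9/2·R1.
Rank is 1 with 2 unknowns, leaving y free.

infinitely many solutions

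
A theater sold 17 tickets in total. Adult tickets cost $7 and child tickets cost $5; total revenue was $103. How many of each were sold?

Let a = adult tickets, c = child tickets.
  a + c = 17
  7a + 5c = 103
Row-reduce the augmented matrix:
R2 ← R2 − 7·R1.
R2 ← R2 / (-2).
R1 ← R1 − 1·R2.
Reading off the reduced rows gives a = 9, c = 8.

adult tickets: 9, child tickets: 8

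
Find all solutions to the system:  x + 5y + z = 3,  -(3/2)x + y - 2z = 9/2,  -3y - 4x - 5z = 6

Row-reduce:
R2 ← R2 + 3/2·R1.
R3 ← R3 + 4·R1.
R2 ← R2 / (17/2).
R1 ← R1 − 5·R2.
R3 ← R3 − 17·R2.
Rank is 2 with 3 unknowns, leaving z free.

infinitely many solutions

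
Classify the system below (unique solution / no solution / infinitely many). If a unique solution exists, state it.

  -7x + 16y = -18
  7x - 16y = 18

Row-reduce:
R1 ← R1 / (-7).
R2 ← R2 − 7·R1.
Rank is 1 with 2 unknowns, leaving y free.

infinitely many solutions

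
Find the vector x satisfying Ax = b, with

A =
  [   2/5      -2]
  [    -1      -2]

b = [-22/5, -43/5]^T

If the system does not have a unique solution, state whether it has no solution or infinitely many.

x_1 = 3, x_2 = 14/5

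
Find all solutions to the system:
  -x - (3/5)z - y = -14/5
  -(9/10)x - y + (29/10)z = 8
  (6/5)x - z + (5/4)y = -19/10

infinitely many solutions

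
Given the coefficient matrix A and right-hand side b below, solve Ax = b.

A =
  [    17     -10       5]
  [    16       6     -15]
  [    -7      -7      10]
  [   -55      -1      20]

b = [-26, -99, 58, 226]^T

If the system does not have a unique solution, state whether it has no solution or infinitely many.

x_1 = -3, x_2 = -1, x_3 = 3

Row-reduce the augmented matrix:
R1 ← R1 / (17).
R2 ← R2 − 16·R1.
R3 ← R3 + 7·R1.
R4 ← R4 + 55·R1.
R2 ← R2 / (262/17).
R1 ← R1 + 10/17·R2.
R3 ← R3 + 189/17·R2.
R4 ← R4 + 567/17·R2.
R3 ← R3 / (-565/262).
R1 ← R1 + 60/131·R3.
R2 ← R2 + 335/262·R3.
R4 ← R4 + 1695/262·R3.
R4 reduces to 0 = 0, so the extra equation is consistent.
Reading off the reduced rows gives x_1 = -3, x_2 = -1, x_3 = 3.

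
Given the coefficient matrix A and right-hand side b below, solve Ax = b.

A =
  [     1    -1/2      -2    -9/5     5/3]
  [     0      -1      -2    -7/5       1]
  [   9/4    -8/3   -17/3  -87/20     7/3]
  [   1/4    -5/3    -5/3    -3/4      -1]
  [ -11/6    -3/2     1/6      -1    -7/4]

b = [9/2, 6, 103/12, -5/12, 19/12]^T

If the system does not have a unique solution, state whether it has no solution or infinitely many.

infinitely many solutions

Row-reduce:
R3 ← R3 − 9/4·R1.
R4 ← R4 − 1/4·R1.
R5 ← R5 + 11/6·R1.
R2 ← R2 / (-1).
R1 ← R1 + 1/2·R2.
R3 ← R3 + 37/24·R2.
R4 ← R4 + 37/24·R2.
R5 ← R5 + 29/12·R2.
R3 ← R3 / (23/12).
R1 ← R1 + 1·R3.
R2 ← R2 − 2·R3.
R4 ← R4 − 23/12·R3.
R5 ← R5 − 4/3·R3.
Swap R4 and R5.
R4 ← R4 / (-3049/1380).
R1 ← R1 + 3/23·R4.
R2 ← R2 + 62/115·R4.
R3 ← R3 − 223/230·R4.
Rank is 4 with 5 unknowns, leaving x_5 free.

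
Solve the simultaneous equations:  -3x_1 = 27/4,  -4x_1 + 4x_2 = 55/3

Row-reduce the augmented matrix:
R1 ← R1 / (-3).
R2 ← R2 + 4·R1.
R2 ← R2 / (4).
Reading off the reduced rows gives x_1 = -9/4, x_2 = 7/3.

x_1 = -9/4, x_2 = 7/3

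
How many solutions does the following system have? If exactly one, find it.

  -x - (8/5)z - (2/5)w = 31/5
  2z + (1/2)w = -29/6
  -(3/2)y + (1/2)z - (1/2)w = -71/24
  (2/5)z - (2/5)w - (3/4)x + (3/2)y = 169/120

x = -7/3, y = 3/4, z = -8/3, w = 1

Row-reduce the augmented matrix:
R1 ← R1 / (-1).
R4 ← R4 + 3/4·R1.
Swap R2 and R3.
R2 ← R2 / (-3/2).
R4 ← R4 − 3/2·R2.
R3 ← R3 / (2).
R1 ← R1 − 8/5·R3.
R2 ← R2 + 1/3·R3.
R4 ← R4 − 21/10·R3.
R4 ← R4 / (-9/8).
R2 ← R2 − 5/12·R4.
R3 ← R3 − 1/4·R4.
Reading off the reduced rows gives x = -7/3, y = 3/4, z = -8/3, w = 1.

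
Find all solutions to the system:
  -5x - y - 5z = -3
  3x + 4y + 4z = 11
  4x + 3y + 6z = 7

x = 1, y = 3, z = -1

Row-reduce the augmented matrix:
R1 ← R1 / (-5).
R2 ← R2 − 3·R1.
R3 ← R3 − 4·R1.
R2 ← R2 / (17/5).
R1 ← R1 − 1/5·R2.
R3 ← R3 − 11/5·R2.
R3 ← R3 / (23/17).
R1 ← R1 − 16/17·R3.
R2 ← R2 − 5/17·R3.
Reading off the reduced rows gives x = 1, y = 3, z = -1.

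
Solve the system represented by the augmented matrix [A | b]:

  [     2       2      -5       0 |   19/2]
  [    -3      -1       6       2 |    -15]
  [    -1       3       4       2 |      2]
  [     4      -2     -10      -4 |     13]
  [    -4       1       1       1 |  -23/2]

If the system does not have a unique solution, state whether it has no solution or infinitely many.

Row-reduce the augmented matrix:
R1 ← R1 / (2).
R2 ← R2 + 3·R1.
R3 ← R3 + 1·R1.
R4 ← R4 − 4·R1.
R5 ← R5 + 4·R1.
R2 ← R2 / (2).
R1 ← R1 − 1·R2.
R3 ← R3 − 4·R2.
R4 ← R4 + 6·R2.
R5 ← R5 − 5·R2.
R3 ← R3 / (9/2).
R1 ← R1 + 7/4·R3.
R2 ← R2 + 3/4·R3.
R4 ← R4 + 9/2·R3.
R5 ← R5 + 21/4·R3.
Swap R4 and R5.
R4 ← R4 / (-19/3).
R1 ← R1 + 16/9·R4.
R2 ← R2 − 2/3·R4.
R3 ← R3 + 4/9·R4.
R5 reduces to 0 = 0, so the extra equation is consistent.
Reading off the reduced rows gives x_1 = 3, x_2 = 3, x_3 = 1/2, x_4 = -3.

x_1 = 3, x_2 = 3, x_3 = 1/2, x_4 = -3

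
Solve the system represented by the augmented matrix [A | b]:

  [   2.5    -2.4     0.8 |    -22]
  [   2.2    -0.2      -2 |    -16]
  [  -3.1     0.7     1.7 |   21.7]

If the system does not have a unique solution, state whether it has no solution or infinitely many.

Row-reduce the augmented matrix:
R1 ← R1 / (5/2).
R2 ← R2 − 11/5·R1.
R3 ← R3 + 31/10·R1.
R2 ← R2 / (239/125).
R1 ← R1 + 24/25·R2.
R3 ← R3 + 569/250·R2.
R3 ← R3 / (-1259/2390).
R1 ← R1 + 248/239·R3.
R2 ← R2 + 338/239·R3.
Reading off the reduced rows gives x_1 = -4, x_2 = 6, x_3 = 3.

x_1 = -4, x_2 = 6, x_3 = 3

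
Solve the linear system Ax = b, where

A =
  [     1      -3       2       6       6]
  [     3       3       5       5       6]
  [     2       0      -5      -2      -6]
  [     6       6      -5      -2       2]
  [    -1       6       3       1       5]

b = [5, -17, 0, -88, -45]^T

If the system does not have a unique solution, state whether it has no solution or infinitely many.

x_1 = -1, x_2 = -6, x_3 = 6, x_4 = 2, x_5 = -6

Row-reduce the augmented matrix:
R2 ← R2 − 3·R1.
R3 ← R3 − 2·R1.
R4 ← R4 − 6·R1.
R5 ← R5 + 1·R1.
R2 ← R2 / (12).
R1 ← R1 + 3·R2.
R3 ← R3 − 6·R2.
R4 ← R4 − 24·R2.
R5 ← R5 − 3·R2.
R3 ← R3 / (-17/2).
R1 ← R1 − 7/4·R3.
R2 ← R2 + 1/12·R3.
R4 ← R4 + 15·R3.
R5 ← R5 − 21/4·R3.
R4 ← R4 / (21/17).
R1 ← R1 − 41/34·R4.
R2 ← R2 + 103/102·R4.
R3 ← R3 − 15/17·R4.
R5 ← R5 − 191/34·R4.
R5 ← R5 / (-929/21).
R1 ← R1 + 218/21·R5.
R2 ← R2 − 520/63·R5.
R3 ← R3 + 46/7·R5.
R4 ← R4 − 190/21·R5.
Reading off the reduced rows gives x_1 = -1, x_2 = -6, x_3 = 6, x_4 = 2, x_5 = -6.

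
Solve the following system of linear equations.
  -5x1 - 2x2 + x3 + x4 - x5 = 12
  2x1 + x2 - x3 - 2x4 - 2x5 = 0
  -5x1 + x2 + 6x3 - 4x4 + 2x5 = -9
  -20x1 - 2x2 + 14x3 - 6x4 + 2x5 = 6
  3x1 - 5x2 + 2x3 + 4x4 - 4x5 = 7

infinitely many solutions

Row-reduce:
R1 ← R1 / (-5).
R2 ← R2 − 2·R1.
R3 ← R3 + 5·R1.
R4 ← R4 + 20·R1.
R5 ← R5 − 3·R1.
R2 ← R2 / (1/5).
R1 ← R1 − 2/5·R2.
R3 ← R3 − 3·R2.
R4 ← R4 − 6·R2.
R5 ← R5 + 31/5·R2.
R3 ← R3 / (14).
R1 ← R1 − 1·R3.
R2 ← R2 + 3·R3.
R4 ← R4 − 28·R3.
R5 ← R5 + 16·R3.
Swap R4 and R5.
R4 ← R4 / (-163/7).
R1 ← R1 − 23/14·R4.
R2 ← R2 + 55/14·R4.
R3 ← R3 − 19/14·R4.
Rank is 4 with 5 unknowns, leaving x5 free.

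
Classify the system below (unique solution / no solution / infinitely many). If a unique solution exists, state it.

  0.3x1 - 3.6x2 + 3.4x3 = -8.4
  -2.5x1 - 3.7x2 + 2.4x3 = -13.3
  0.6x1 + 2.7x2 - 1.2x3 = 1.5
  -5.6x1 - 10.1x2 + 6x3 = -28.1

x1 = 4, x2 = -3, x3 = -6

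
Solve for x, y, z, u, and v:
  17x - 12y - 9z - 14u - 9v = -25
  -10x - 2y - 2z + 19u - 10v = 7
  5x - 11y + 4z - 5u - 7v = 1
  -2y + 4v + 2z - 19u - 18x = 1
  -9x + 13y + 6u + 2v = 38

Row-reduce the augmented matrix:
R1 ← R1 / (17).
R2 ← R2 + 10·R1.
R3 ← R3 − 5·R1.
R4 ← R4 + 18·R1.
R5 ← R5 + 9·R1.
R2 ← R2 / (-154/17).
R1 ← R1 + 12/17·R2.
R3 ← R3 + 127/17·R2.
R4 ← R4 + 250/17·R2.
R5 ← R5 − 113/17·R2.
R3 ← R3 / (975/77).
R1 ← R1 − 3/77·R3.
R2 ← R2 − 62/77·R3.
R4 ← R4 − 332/77·R3.
R5 ← R5 + 779/77·R3.
R4 ← R4 / (-15592/325).
R1 ← R1 + 1061/650·R4.
R2 ← R2 + 369/650·R4.
R3 ← R3 + 501/650·R4.
R5 ← R5 + 426/325·R4.
R5 ← R5 / (-30553/3898).
R1 ← R1 − 1185/15592·R5.
R2 ← R2 − 15093/15592·R5.
R3 ← R3 − 6041/15592·R5.
R4 ← R4 + 2679/7796·R5.
Reading off the reduced rows gives x = 0, y = 4, z = 3, u = -1, v = -4.

x = 0, y = 4, z = 3, u = -1, v = -4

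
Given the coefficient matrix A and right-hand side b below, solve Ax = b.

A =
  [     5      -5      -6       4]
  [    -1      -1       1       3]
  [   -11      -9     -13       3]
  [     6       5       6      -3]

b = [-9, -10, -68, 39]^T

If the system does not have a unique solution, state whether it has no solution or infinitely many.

Row-reduce:
R1 ← R1 / (5).
R2 ← R2 + 1·R1.
R3 ← R3 + 11·R1.
R4 ← R4 − 6·R1.
R2 ← R2 / (-2).
R1 ← R1 + 1·R2.
R3 ← R3 + 20·R2.
R4 ← R4 − 11·R2.
R3 ← R3 / (-121/5).
R1 ← R1 + 11/10·R3.
R2 ← R2 − 1/10·R3.
R4 ← R4 − 121/10·R3.
Rank is 3 with 4 unknowns, leaving x_4 free.

infinitely many solutions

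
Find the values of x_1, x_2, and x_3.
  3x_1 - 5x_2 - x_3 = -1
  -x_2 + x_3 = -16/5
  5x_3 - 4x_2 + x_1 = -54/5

x_1 = 3, x_2 = 11/5, x_3 = -1

Row-reduce the augmented matrix:
R1 ← R1 / (3).
R3 ← R3 − 1·R1.
R2 ← R2 / (-1).
R1 ← R1 + 5/3·R2.
R3 ← R3 + 7/3·R2.
R3 ← R3 / (3).
R1 ← R1 + 2·R3.
R2 ← R2 + 1·R3.
Reading off the reduced rows gives x_1 = 3, x_2 = 11/5, x_3 = -1.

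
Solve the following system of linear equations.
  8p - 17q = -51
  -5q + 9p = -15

p = 0, q = 3

Row-reduce the augmented matrix:
R1 ← R1 / (8).
R2 ← R2 − 9·R1.
R2 ← R2 / (113/8).
R1 ← R1 + 17/8·R2.
Reading off the reduced rows gives p = 0, q = 3.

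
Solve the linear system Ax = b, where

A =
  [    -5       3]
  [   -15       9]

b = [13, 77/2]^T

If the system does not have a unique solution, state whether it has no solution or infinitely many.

no solution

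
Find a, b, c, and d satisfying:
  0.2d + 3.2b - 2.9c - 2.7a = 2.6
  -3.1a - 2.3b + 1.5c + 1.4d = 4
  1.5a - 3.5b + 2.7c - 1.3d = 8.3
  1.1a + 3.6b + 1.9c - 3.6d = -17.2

a = -2, b = -6, c = -6, d = -5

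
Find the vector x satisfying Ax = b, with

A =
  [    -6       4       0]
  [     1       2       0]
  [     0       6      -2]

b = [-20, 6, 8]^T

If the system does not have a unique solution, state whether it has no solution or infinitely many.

x_1 = 4, x_2 = 1, x_3 = -1

Row-reduce the augmented matrix:
R1 ← R1 / (-6).
R2 ← R2 − 1·R1.
R2 ← R2 / (8/3).
R1 ← R1 + 2/3·R2.
R3 ← R3 − 6·R2.
R3 ← R3 / (-2).
Reading off the reduced rows gives x_1 = 4, x_2 = 1, x_3 = -1.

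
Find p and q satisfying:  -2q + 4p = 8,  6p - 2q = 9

p = 1/2, q = -3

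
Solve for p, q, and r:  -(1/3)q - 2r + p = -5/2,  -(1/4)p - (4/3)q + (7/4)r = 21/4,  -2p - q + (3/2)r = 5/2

Row-reduce the augmented matrix:
R2 ← R2 + 1/4·R1.
R3 ← R3 + 2·R1.
R2 ← R2 / (-17/12).
R1 ← R1 + 1/3·R2.
R3 ← R3 + 5/3·R2.
R3 ← R3 / (-135/34).
R1 ← R1 + 39/17·R3.
R2 ← R2 + 15/17·R3.
Reading off the reduced rows gives p = 1, q = -3/2, r = 2.

p = 1, q = -3/2, r = 2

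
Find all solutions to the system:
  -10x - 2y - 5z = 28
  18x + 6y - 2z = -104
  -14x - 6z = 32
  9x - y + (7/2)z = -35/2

no solution

Row-reduce:
R1 ← R1 / (-10).
R2 ← R2 − 18·R1.
R3 ← R3 + 14·R1.
R4 ← R4 − 9·R1.
R2 ← R2 / (12/5).
R1 ← R1 − 1/5·R2.
R3 ← R3 − 14/5·R2.
R4 ← R4 + 14/5·R2.
R3 ← R3 / (83/6).
R1 ← R1 − 17/12·R3.
R2 ← R2 + 55/12·R3.
R4 ← R4 + 83/6·R3.
Row 4 reduces to 0 = 1/2, a contradiction. The system is inconsistent.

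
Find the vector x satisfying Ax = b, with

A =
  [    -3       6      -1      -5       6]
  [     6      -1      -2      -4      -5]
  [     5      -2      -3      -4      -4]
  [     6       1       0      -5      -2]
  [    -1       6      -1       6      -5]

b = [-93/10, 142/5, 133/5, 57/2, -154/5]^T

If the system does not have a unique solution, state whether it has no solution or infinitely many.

Row-reduce the augmented matrix:
R1 ← R1 / (-3).
R2 ← R2 − 6·R1.
R3 ← R3 − 5·R1.
R4 ← R4 − 6·R1.
R5 ← R5 + 1·R1.
R2 ← R2 / (11).
R1 ← R1 + 2·R2.
R3 ← R3 − 8·R2.
R4 ← R4 − 13·R2.
R5 ← R5 − 4·R2.
R3 ← R3 / (-58/33).
R1 ← R1 + 13/33·R3.
R2 ← R2 + 4/11·R3.
R4 ← R4 − 30/11·R3.
R5 ← R5 − 26/33·R3.
R4 ← R4 / (-52/29).
R1 ← R1 + 23/58·R4.
R2 ← R2 + 24/29·R4.
R3 ← R3 − 71/58·R4.
R5 ← R5 − 342/29·R4.
R5 ← R5 / (23/2).
R1 ← R1 + 13/8·R5.
R2 ← R2 + 1·R5.
R3 ← R3 − 13/8·R5.
R4 ← R4 + 7/4·R5.
Reading off the reduced rows gives x_1 = 3, x_2 = -2, x_3 = 4/5, x_4 = -5/2, x_5 = 0.

x_1 = 3, x_2 = -2, x_3 = 4/5, x_4 = -5/2, x_5 = 0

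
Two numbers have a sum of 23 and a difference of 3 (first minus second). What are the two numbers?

Let x = first number, y = second number.
  x + y = 23
  x - y = 3
From equation 1: x = 23 − y.
Substitute into equation 2 and solve: y = 10.
Then x = 13.

first number: 13, second number: 10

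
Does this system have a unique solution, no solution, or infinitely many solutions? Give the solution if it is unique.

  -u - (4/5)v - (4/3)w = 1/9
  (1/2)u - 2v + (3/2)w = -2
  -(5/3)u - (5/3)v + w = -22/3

Row-reduce the augmented matrix:
R1 ← R1 / (-1).
R2 ← R2 − 1/2·R1.
R3 ← R3 + 5/3·R1.
R2 ← R2 / (-12/5).
R1 ← R1 − 4/5·R2.
R3 ← R3 + 1/3·R2.
R3 ← R3 / (671/216).
R1 ← R1 − 29/18·R3.
R2 ← R2 + 25/72·R3.
Reading off the reduced rows gives u = 3, v = 0, w = -7/3.

u = 3, v = 0, w = -7/3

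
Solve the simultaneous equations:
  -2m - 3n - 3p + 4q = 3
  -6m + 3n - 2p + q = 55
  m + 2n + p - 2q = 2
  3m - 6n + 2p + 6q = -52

m = -6, n = 5, p = -2, q = 0

Row-reduce the augmented matrix:
R1 ← R1 / (-2).
R2 ← R2 + 6·R1.
R3 ← R3 − 1·R1.
R4 ← R4 − 3·R1.
R2 ← R2 / (12).
R1 ← R1 − 3/2·R2.
R3 ← R3 − 1/2·R2.
R4 ← R4 + 21/2·R2.
R3 ← R3 / (-19/24).
R1 ← R1 − 5/8·R3.
R2 ← R2 − 7/12·R3.
R4 ← R4 − 29/8·R3.
R4 ← R4 / (85/19).
R1 ← R1 + 5/19·R4.
R2 ← R2 + 11/19·R4.
R3 ← R3 + 11/19·R4.
Reading off the reduced rows gives m = -6, n = 5, p = -2, q = 0.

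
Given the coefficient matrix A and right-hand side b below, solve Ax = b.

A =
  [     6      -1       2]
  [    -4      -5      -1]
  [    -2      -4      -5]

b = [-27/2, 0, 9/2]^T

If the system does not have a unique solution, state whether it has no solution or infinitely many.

Row-reduce the augmented matrix:
R1 ← R1 / (6).
R2 ← R2 + 4·R1.
R3 ← R3 + 2·R1.
R2 ← R2 / (-17/3).
R1 ← R1 + 1/6·R2.
R3 ← R3 + 13/3·R2.
R3 ← R3 / (-78/17).
R1 ← R1 − 11/34·R3.
R2 ← R2 + 1/17·R3.
Reading off the reduced rows gives x_1 = -3/2, x_2 = 3/2, x_3 = -3/2.

x_1 = -3/2, x_2 = 3/2, x_3 = -3/2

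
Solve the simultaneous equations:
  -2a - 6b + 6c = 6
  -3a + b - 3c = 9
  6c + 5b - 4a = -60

a = 0, b = -6, c = -5

Row-reduce the augmented matrix:
R1 ← R1 / (-2).
R2 ← R2 + 3·R1.
R3 ← R3 + 4·R1.
R2 ← R2 / (10).
R1 ← R1 − 3·R2.
R3 ← R3 − 17·R2.
R3 ← R3 / (72/5).
R1 ← R1 − 3/5·R3.
R2 ← R2 + 6/5·R3.
Reading off the reduced rows gives a = 0, b = -6, c = -5.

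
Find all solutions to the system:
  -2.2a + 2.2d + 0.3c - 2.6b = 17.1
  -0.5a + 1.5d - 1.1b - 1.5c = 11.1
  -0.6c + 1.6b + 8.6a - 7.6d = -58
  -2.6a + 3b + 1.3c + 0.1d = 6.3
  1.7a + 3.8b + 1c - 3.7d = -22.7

a = -5, b = -1, c = -3, d = 2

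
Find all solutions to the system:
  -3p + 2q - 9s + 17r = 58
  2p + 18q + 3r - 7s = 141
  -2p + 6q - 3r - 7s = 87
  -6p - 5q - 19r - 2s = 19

p = -3, q = 6, r = -1, s = -6

Row-reduce the augmented matrix:
R1 ← R1 / (-3).
R2 ← R2 − 2·R1.
R3 ← R3 + 2·R1.
R4 ← R4 + 6·R1.
R2 ← R2 / (58/3).
R1 ← R1 + 2/3·R2.
R3 ← R3 − 14/3·R2.
R4 ← R4 + 9·R2.
R3 ← R3 / (-516/29).
R1 ← R1 + 150/29·R3.
R2 ← R2 − 43/58·R3.
R4 ← R4 + 2687/58·R3.
R4 ← R4 / (2261/516).
R1 ← R1 − 83/43·R4.
R2 ← R2 + 7/12·R4.
R3 ← R3 + 31/258·R4.
Reading off the reduced rows gives p = -3, q = 6, r = -1, s = -6.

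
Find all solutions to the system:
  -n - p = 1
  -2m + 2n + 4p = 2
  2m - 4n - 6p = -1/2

Row-reduce:
Swap R1 and R2.
R1 ← R1 / (-2).
R3 ← R3 − 2·R1.
R2 ← R2 / (-1).
R1 ← R1 + 1·R2.
R3 ← R3 + 2·R2.
Row 3 reduces to 0 = -1/2, a contradiction. The system is inconsistent.

no solution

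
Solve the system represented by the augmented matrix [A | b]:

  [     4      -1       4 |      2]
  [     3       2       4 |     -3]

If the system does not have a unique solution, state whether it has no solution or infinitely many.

infinitely many solutions

Row-reduce:
R1 ← R1 / (4).
R2 ← R2 − 3·R1.
R2 ← R2 / (11/4).
R1 ← R1 + 1/4·R2.
Rank is 2 with 3 unknowns, leaving x_3 free.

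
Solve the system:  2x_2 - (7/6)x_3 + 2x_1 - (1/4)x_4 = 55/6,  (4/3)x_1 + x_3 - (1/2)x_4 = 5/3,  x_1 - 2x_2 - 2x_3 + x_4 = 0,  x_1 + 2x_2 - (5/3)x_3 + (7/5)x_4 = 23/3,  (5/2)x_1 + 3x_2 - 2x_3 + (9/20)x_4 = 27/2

no solution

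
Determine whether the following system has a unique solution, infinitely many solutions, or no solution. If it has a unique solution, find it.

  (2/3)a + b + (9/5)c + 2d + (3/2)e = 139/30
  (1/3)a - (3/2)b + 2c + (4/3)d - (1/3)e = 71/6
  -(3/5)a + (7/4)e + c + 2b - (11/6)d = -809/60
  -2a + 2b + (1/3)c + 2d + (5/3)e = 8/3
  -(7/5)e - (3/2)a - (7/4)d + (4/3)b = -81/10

Row-reduce the augmented matrix:
R1 ← R1 / (2/3).
R2 ← R2 − 1/3·R1.
R3 ← R3 + 3/5·R1.
R4 ← R4 + 2·R1.
R5 ← R5 + 3/2·R1.
R2 ← R2 / (-2).
R1 ← R1 − 3/2·R2.
R3 ← R3 − 29/10·R2.
R4 ← R4 − 5·R2.
R5 ← R5 − 43/12·R2.
R3 ← R3 / (843/200).
R1 ← R1 − 141/40·R3.
R2 ← R2 + 11/20·R3.
R4 ← R4 − 509/60·R3.
R5 ← R5 − 289/48·R3.
R4 ← R4 / (6683/843).
R1 ← R1 − 1615/562·R4.
R2 ← R2 + 91/843·R4.
R3 ← R3 − 30/281·R4.
R5 ← R5 − 13679/5058·R4.
R5 ← R5 / (-49371583/21652920).
R1 ← R1 − 4975/240588·R5.
R2 ← R2 − 269357/360882·R5.
R3 ← R3 − 43025/120294·R5.
R4 ← R4 − 2888/60147·R5.
Reading off the reduced rows gives a = -1, b = -3, c = 1, d = 4, e = -1.

a = -1, b = -3, c = 1, d = 4, e = -1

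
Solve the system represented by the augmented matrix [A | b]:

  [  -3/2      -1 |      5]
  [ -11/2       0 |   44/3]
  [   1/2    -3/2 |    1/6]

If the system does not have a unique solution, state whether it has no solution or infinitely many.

Row-reduce the augmented matrix:
R1 ← R1 / (-3/2).
R2 ← R2 + 11/2·R1.
R3 ← R3 − 1/2·R1.
R2 ← R2 / (11/3).
R1 ← R1 − 2/3·R2.
R3 ← R3 + 11/6·R2.
R3 reduces to 0 = 0, so the extra equation is consistent.
Reading off the reduced rows gives x_1 = -8/3, x_2 = -1.

x_1 = -8/3, x_2 = -1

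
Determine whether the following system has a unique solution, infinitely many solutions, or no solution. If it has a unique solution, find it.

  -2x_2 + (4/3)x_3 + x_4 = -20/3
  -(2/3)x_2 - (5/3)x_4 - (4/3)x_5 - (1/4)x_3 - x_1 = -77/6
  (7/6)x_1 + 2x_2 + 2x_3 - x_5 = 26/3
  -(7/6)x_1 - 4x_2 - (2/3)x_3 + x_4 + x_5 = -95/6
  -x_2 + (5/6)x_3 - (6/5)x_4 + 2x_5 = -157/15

Row-reduce:
Swap R1 and R2.
R1 ← R1 / (-1).
R3 ← R3 − 7/6·R1.
R4 ← R4 + 7/6·R1.
R2 ← R2 / (-2).
R1 ← R1 − 2/3·R2.
R3 ← R3 − 11/9·R2.
R4 ← R4 + 29/9·R2.
R5 ← R5 + 1·R2.
R3 ← R3 / (545/216).
R1 ← R1 − 25/36·R3.
R2 ← R2 + 2/3·R3.
R4 ← R4 + 545/216·R3.
R5 ← R5 − 1/6·R3.
Swap R4 and R5.
R4 ← R4 / (-1757/1090).
R1 ← R1 − 258/109·R4.
R2 ← R2 + 929/1090·R4.
R3 ← R3 + 288/545·R4.
Row 5 reduces to 0 = -1/2, a contradiction. The system is inconsistent.

no solution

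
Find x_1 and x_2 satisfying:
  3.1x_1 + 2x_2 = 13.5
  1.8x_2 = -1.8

x_1 = 5, x_2 = -1

Row-reduce the augmented matrix:
R1 ← R1 / (31/10).
R2 ← R2 / (9/5).
R1 ← R1 − 20/31·R2.
Reading off the reduced rows gives x_1 = 5, x_2 = -1.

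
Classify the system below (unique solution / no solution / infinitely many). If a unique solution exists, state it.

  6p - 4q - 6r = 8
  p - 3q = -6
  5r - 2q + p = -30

Row-reduce the augmented matrix:
R1 ← R1 / (6).
R2 ← R2 − 1·R1.
R3 ← R3 − 1·R1.
R2 ← R2 / (-7/3).
R1 ← R1 + 2/3·R2.
R3 ← R3 + 4/3·R2.
R3 ← R3 / (38/7).
R1 ← R1 + 9/7·R3.
R2 ← R2 + 3/7·R3.
Reading off the reduced rows gives p = -3, q = 1, r = -5.

p = -3, q = 1, r = -5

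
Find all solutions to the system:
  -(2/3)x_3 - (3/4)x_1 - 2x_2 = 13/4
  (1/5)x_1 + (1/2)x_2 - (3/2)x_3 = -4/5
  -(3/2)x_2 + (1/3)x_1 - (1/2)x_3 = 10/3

Row-reduce the augmented matrix:
R1 ← R1 / (-3/4).
R2 ← R2 − 1/5·R1.
R3 ← R3 − 1/3·R1.
R2 ← R2 / (-1/30).
R1 ← R1 − 8/3·R2.
R3 ← R3 + 43/18·R2.
R3 ← R3 / (1075/9).
R1 ← R1 + 400/3·R3.
R2 ← R2 − 151/3·R3.
Reading off the reduced rows gives x_1 = 1, x_2 = -2, x_3 = 0.

x_1 = 1, x_2 = -2, x_3 = 0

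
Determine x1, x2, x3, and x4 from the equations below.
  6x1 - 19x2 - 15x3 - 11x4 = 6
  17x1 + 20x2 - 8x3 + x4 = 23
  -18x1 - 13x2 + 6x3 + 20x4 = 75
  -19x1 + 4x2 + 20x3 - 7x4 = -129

Row-reduce the augmented matrix:
R1 ← R1 / (6).
R2 ← R2 − 17·R1.
R3 ← R3 + 18·R1.
R4 ← R4 + 19·R1.
R2 ← R2 / (443/6).
R1 ← R1 + 19/6·R2.
R3 ← R3 + 70·R2.
R4 ← R4 + 337/6·R2.
R3 ← R3 / (-2787/443).
R1 ← R1 + 452/443·R3.
R2 ← R2 − 207/443·R3.
R4 ← R4 + 556/443·R3.
R4 ← R4 / (-58120/2787).
R1 ← R1 + 9173/2787·R4.
R2 ← R2 − 1612/929·R4.
R3 ← R3 + 7751/2787·R4.
Reading off the reduced rows gives x1 = 5, x2 = -3, x3 = 1, x4 = 6.

x1 = 5, x2 = -3, x3 = 1, x4 = 6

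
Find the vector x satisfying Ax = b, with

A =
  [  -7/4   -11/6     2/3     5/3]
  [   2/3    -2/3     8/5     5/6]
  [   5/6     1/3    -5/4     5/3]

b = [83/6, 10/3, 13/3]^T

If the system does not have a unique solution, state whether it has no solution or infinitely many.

Row-reduce:
R1 ← R1 / (-7/4).
R2 ← R2 − 2/3·R1.
R3 ← R3 − 5/6·R1.
R2 ← R2 / (-86/63).
R1 ← R1 − 22/21·R2.
R3 ← R3 + 34/63·R2.
R3 ← R3 / (-4297/2580).
R1 ← R1 − 224/215·R3.
R2 ← R2 + 292/215·R3.
Rank is 3 with 4 unknowns, leaving x_4 free.

infinitely many solutions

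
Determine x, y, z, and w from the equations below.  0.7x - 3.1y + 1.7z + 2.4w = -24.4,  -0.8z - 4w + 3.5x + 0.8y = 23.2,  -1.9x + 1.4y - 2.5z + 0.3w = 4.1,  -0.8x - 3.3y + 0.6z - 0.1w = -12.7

x = 0, y = 4, z = 0, w = -5

Row-reduce the augmented matrix:
R1 ← R1 / (7/10).
R2 ← R2 − 7/2·R1.
R3 ← R3 + 19/10·R1.
R4 ← R4 + 4/5·R1.
R2 ← R2 / (163/10).
R1 ← R1 + 31/7·R2.
R3 ← R3 + 491/70·R2.
R4 ← R4 + 479/70·R2.
R3 ← R3 / (-3077/1630).
R1 ← R1 + 16/163·R3.
R2 ← R2 + 93/163·R3.
R4 ← R4 + 2219/1630·R3.
R4 ← R4 / (-433249/107695).
R1 ← R1 + 19704/21539·R4.
R2 ← R2 + 20681/21539·R4.
R3 ← R3 − 809/21539·R4.
Reading off the reduced rows gives x = 0, y = 4, z = 0, w = -5.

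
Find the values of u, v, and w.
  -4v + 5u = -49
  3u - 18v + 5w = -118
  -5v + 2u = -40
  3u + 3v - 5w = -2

Row-reduce the augmented matrix:
R1 ← R1 / (5).
R2 ← R2 − 3·R1.
R3 ← R3 − 2·R1.
R4 ← R4 − 3·R1.
R2 ← R2 / (-78/5).
R1 ← R1 + 4/5·R2.
R3 ← R3 + 17/5·R2.
R4 ← R4 − 27/5·R2.
R3 ← R3 / (-85/78).
R1 ← R1 + 10/39·R3.
R2 ← R2 + 25/78·R3.
R4 ← R4 + 85/26·R3.
R4 reduces to 0 = 0, so the extra equation is consistent.
Reading off the reduced rows gives u = -5, v = 6, w = 1.

u = -5, v = 6, w = 1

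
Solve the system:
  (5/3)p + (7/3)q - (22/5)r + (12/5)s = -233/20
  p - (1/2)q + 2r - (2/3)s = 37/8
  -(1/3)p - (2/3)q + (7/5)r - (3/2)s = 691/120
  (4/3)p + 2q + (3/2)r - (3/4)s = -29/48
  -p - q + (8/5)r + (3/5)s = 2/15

p = 1, q = -9/4, r = 1/3, s = -11/4

Row-reduce the augmented matrix:
R1 ← R1 / (5/3).
R2 ← R2 − 1·R1.
R3 ← R3 + 1/3·R1.
R4 ← R4 − 4/3·R1.
R5 ← R5 + 1·R1.
R2 ← R2 / (-19/10).
R1 ← R1 − 7/5·R2.
R3 ← R3 + 1/5·R2.
R4 ← R4 − 2/15·R2.
R5 ← R5 − 2/5·R2.
R3 ← R3 / (3/95).
R1 ← R1 − 74/95·R3.
R2 ← R2 + 232/95·R3.
R4 ← R4 − 3047/570·R3.
R5 ← R5 + 6/95·R3.
R4 ← R4 / (35723/270).
R1 ← R1 − 881/45·R4.
R2 ← R2 + 2728/45·R4.
R3 ← R3 + 455/18·R4.
R5 reduces to 0 = 0, so the extra equation is consistent.
Reading off the reduced rows gives p = 1, q = -9/4, r = 1/3, s = -11/4.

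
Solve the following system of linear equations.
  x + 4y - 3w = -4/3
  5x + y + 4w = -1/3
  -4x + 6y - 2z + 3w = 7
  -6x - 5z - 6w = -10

x = -1, y = 2/3, z = 2, w = 1

Row-reduce the augmented matrix:
R2 ← R2 − 5·R1.
R3 ← R3 + 4·R1.
R4 ← R4 + 6·R1.
R2 ← R2 / (-19).
R1 ← R1 − 4·R2.
R3 ← R3 − 22·R2.
R4 ← R4 − 24·R2.
R3 ← R3 / (-2).
R4 ← R4 + 5·R3.
R4 ← R4 / (-65/2).
R1 ← R1 − 1·R4.
R2 ← R2 + 1·R4.
R3 ← R3 + 13/2·R4.
Reading off the reduced rows gives x = -1, y = 2/3, z = 2, w = 1.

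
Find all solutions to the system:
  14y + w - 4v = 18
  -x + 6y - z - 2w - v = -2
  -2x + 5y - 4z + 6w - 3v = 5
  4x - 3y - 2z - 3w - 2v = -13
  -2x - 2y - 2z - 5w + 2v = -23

no solution

Row-reduce:
Swap R1 and R2.
R1 ← R1 / (-1).
R3 ← R3 + 2·R1.
R4 ← R4 − 4·R1.
R5 ← R5 + 2·R1.
R2 ← R2 / (14).
R1 ← R1 + 6·R2.
R3 ← R3 + 7·R2.
R4 ← R4 − 21·R2.
R5 ← R5 + 14·R2.
R3 ← R3 / (-2).
R1 ← R1 − 1·R3.
R4 ← R4 + 6·R3.
R4 ← R4 / (-44).
R1 ← R1 − 215/28·R4.
R2 ← R2 − 1/14·R4.
R3 ← R3 + 21/4·R4.
Row 5 reduces to 0 = -1, a contradiction. The system is inconsistent.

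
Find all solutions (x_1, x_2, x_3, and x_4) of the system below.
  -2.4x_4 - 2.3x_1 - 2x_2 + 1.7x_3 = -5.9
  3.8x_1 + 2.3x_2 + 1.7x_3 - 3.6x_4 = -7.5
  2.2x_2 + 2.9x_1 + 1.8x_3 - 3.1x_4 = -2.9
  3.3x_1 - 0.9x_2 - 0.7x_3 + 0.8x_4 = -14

x_1 = -3, x_2 = 5, x_3 = 4, x_4 = 4

Row-reduce the augmented matrix:
R1 ← R1 / (-23/10).
R2 ← R2 − 19/5·R1.
R3 ← R3 − 29/10·R1.
R4 ← R4 − 33/10·R1.
R2 ← R2 / (-231/230).
R1 ← R1 − 20/23·R2.
R3 ← R3 + 37/115·R2.
R4 ← R4 + 867/230·R2.
R3 ← R3 / (5773/2310).
R1 ← R1 − 731/231·R3.
R2 ← R2 + 1037/231·R3.
R4 ← R4 + 11691/770·R3.
R4 ← R4 / (187973/57730).
R1 ← R1 + 4723/5773·R4.
R2 ← R2 − 5089/5773·R4.
R3 ← R3 + 8553/5773·R4.
Reading off the reduced rows gives x_1 = -3, x_2 = 5, x_3 = 4, x_4 = 4.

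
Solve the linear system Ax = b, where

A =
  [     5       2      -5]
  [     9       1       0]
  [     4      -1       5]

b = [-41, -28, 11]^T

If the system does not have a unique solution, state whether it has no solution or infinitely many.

no solution

Row-reduce:
R1 ← R1 / (5).
R2 ← R2 − 9·R1.
R3 ← R3 − 4·R1.
R2 ← R2 / (-13/5).
R1 ← R1 − 2/5·R2.
R3 ← R3 + 13/5·R2.
Row 3 reduces to 0 = -2, a contradiction. The system is inconsistent.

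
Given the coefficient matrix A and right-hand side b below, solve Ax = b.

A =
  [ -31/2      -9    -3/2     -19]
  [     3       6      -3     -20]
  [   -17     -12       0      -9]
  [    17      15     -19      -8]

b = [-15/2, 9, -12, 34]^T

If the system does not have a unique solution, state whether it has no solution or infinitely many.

Row-reduce:
R1 ← R1 / (-31/2).
R2 ← R2 − 3·R1.
R3 ← R3 + 17·R1.
R4 ← R4 − 17·R1.
R2 ← R2 / (132/31).
R1 ← R1 − 18/31·R2.
R3 ← R3 + 66/31·R2.
R4 ← R4 − 159/31·R2.
Swap R3 and R4.
R3 ← R3 / (-367/22).
R1 ← R1 − 6/11·R3.
R2 ← R2 + 17/22·R3.
Rank is 3 with 4 unknowns, leaving x_4 free.

infinitely many solutions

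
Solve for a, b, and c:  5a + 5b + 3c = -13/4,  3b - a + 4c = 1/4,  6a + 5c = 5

a = 0, b = -5/4, c = 1

Row-reduce the augmented matrix:
R1 ← R1 / (5).
R2 ← R2 + 1·R1.
R3 ← R3 − 6·R1.
R2 ← R2 / (4).
R1 ← R1 − 1·R2.
R3 ← R3 + 6·R2.
R3 ← R3 / (83/10).
R1 ← R1 + 11/20·R3.
R2 ← R2 − 23/20·R3.
Reading off the reduced rows gives a = 0, b = -5/4, c = 1.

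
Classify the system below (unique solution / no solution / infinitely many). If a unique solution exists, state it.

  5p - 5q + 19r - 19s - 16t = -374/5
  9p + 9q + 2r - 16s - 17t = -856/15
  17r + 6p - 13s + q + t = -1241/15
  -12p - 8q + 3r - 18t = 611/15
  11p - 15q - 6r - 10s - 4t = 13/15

p = -4/3, q = -5/3, r = -11/5, s = 8/3, t = -1

Row-reduce the augmented matrix:
R1 ← R1 / (5).
R2 ← R2 − 9·R1.
R3 ← R3 − 6·R1.
R4 ← R4 + 12·R1.
R5 ← R5 − 11·R1.
R2 ← R2 / (18).
R1 ← R1 + 1·R2.
R3 ← R3 − 7·R2.
R4 ← R4 + 20·R2.
R5 ← R5 + 4·R2.
R3 ← R3 / (121/18).
R1 ← R1 − 181/90·R3.
R2 ← R2 + 161/90·R3.
R4 ← R4 − 577/45·R3.
R5 ← R5 + 2473/45·R3.
R4 ← R4 / (-3699/121).
R1 ← R1 + 436/121·R4.
R2 ← R2 − 210/121·R4.
R3 ← R3 − 49/121·R4.
R5 ← R5 − 7030/121·R4.
R5 ← R5 / (27845/1233).
R1 ← R1 − 1723/1233·R5.
R2 ← R2 − 272/411·R5.
R3 ← R3 − 1670/1233·R5.
R4 ← R4 − 2947/1233·R5.
Reading off the reduced rows gives p = -4/3, q = -5/3, r = -11/5, s = 8/3, t = -1.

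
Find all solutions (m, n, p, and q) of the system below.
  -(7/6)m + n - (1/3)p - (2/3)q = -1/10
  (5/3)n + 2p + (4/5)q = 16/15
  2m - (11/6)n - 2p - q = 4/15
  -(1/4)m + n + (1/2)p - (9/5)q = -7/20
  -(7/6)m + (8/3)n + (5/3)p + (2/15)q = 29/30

Row-reduce the augmented matrix:
R1 ← R1 / (-7/6).
R3 ← R3 − 2·R1.
R4 ← R4 + 1/4·R1.
R5 ← R5 + 7/6·R1.
R2 ← R2 / (5/3).
R1 ← R1 + 6/7·R2.
R3 ← R3 + 5/42·R2.
R4 ← R4 − 11/14·R2.
R5 ← R5 − 5/3·R2.
R3 ← R3 / (-17/7).
R1 ← R1 − 46/35·R3.
R2 ← R2 − 6/5·R3.
R4 ← R4 + 13/35·R3.
R4 ← R4 / (-729/425).
R1 ← R1 + 62/425·R4.
R2 ← R2 + 234/425·R4.
R3 ← R3 − 73/85·R4.
R5 reduces to 0 = 0, so the extra equation is consistent.
Reading off the reduced rows gives m = 4/5, n = 1, p = -1/2, q = 1/2.

m = 4/5, n = 1, p = -1/2, q = 1/2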